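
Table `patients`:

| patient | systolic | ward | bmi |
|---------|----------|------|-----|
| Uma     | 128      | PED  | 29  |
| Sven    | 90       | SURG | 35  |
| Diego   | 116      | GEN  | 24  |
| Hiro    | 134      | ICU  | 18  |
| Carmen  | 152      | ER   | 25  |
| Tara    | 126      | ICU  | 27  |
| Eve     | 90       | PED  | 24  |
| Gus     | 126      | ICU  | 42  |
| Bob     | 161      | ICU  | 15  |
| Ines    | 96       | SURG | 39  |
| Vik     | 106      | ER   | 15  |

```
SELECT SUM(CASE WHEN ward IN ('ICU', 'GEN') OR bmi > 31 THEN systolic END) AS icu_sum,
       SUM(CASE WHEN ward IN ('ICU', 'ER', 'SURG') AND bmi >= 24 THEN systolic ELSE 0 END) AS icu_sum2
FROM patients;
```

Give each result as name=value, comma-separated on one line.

[icu_sum: ward IN ('ICU', 'GEN') OR bmi > 31]
patient=Uma: ✗
patient=Sven: ✓ → 90
patient=Diego: ✓ → 116
patient=Hiro: ✓ → 134
patient=Carmen: ✗
patient=Tara: ✓ → 126
patient=Eve: ✗
patient=Gus: ✓ → 126
patient=Bob: ✓ → 161
patient=Ines: ✓ → 96
patient=Vik: ✗
icu_sum = 90 + 116 + 134 + 126 + 126 + 161 + 96 = 849
—
[icu_sum2: ward IN ('ICU', 'ER', 'SURG') AND bmi >= 24]
patient=Uma: ✗
patient=Sven: ✓ → 90
patient=Diego: ✗
patient=Hiro: ✗
patient=Carmen: ✓ → 152
patient=Tara: ✓ → 126
patient=Eve: ✗
patient=Gus: ✓ → 126
patient=Bob: ✗
patient=Ines: ✓ → 96
patient=Vik: ✗
icu_sum2 = 90 + 152 + 126 + 126 + 96 = 590

icu_sum=849, icu_sum2=590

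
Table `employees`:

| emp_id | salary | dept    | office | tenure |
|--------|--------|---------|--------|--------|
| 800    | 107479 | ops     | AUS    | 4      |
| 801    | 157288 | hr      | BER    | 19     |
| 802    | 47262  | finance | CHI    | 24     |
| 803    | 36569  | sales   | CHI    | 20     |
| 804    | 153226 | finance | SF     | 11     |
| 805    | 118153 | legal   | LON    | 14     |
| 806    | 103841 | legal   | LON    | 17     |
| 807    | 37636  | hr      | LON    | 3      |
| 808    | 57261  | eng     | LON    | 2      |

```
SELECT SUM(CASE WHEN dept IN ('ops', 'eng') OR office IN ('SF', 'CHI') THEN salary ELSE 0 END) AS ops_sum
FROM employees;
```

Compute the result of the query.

401797

emp_id=800: ✓ → 107479
emp_id=801: ✗
emp_id=802: ✓ → 47262
emp_id=803: ✓ → 36569
emp_id=804: ✓ → 153226
emp_id=805: ✗
emp_id=806: ✗
emp_id=807: ✗
emp_id=808: ✓ → 57261
ops_sum = 107479 + 47262 + 36569 + 153226 + 57261 = 401797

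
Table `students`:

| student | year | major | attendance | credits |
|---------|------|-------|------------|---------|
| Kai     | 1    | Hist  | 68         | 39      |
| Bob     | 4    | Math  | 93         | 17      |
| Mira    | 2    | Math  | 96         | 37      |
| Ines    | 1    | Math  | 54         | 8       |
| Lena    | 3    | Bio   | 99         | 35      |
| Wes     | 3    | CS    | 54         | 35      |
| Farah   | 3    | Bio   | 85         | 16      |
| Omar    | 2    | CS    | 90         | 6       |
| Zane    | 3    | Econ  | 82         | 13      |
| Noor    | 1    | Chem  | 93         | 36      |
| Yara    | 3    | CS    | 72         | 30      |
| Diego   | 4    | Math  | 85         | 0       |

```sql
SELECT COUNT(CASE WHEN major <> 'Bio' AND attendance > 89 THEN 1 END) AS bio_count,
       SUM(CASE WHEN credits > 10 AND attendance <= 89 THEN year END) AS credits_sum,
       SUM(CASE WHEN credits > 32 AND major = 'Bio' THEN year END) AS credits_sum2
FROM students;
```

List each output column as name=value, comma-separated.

bio_count=4, credits_sum=13, credits_sum2=3

[bio_count: major <> 'Bio' AND attendance > 89]
student=Kai: ✗
student=Bob: ✓ → 1
student=Mira: ✓ → 1
student=Ines: ✗
student=Lena: ✗
student=Wes: ✗
student=Farah: ✗
student=Omar: ✓ → 1
student=Zane: ✗
student=Noor: ✓ → 1
student=Yara: ✗
student=Diego: ✗
bio_count = COUNT(1, 1, 1, 1) = 4
—
[credits_sum: credits > 10 AND attendance <= 89]
student=Kai: ✓ → 1
student=Bob: ✗
student=Mira: ✗
student=Ines: ✗
student=Lena: ✗
student=Wes: ✓ → 3
student=Farah: ✓ → 3
student=Omar: ✗
student=Zane: ✓ → 3
student=Noor: ✗
student=Yara: ✓ → 3
student=Diego: ✗
credits_sum = 1 + 3 + 3 + 3 + 3 = 13
—
[credits_sum2: credits > 32 AND major = 'Bio']
student=Kai: ✗
student=Bob: ✗
student=Mira: ✗
student=Ines: ✗
student=Lena: ✓ → 3
student=Wes: ✗
student=Farah: ✗
student=Omar: ✗
student=Zane: ✗
student=Noor: ✗
student=Yara: ✗
student=Diego: ✗
credits_sum2 = 3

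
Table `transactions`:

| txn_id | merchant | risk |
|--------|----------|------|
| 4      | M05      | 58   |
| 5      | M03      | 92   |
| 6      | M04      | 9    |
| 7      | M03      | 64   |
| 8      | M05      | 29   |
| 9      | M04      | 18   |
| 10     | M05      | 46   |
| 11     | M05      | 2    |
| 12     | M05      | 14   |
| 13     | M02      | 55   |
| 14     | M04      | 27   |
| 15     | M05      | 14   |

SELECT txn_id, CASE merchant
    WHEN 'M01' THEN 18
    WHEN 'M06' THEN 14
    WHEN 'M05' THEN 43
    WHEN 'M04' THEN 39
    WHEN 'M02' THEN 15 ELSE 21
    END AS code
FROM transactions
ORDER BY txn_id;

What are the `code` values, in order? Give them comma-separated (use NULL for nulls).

txn_id=4: merchant='M05' → 43
txn_id=5: ELSE → 21
txn_id=6: merchant='M04' → 39
txn_id=7: ELSE → 21
txn_id=8: merchant='M05' → 43
txn_id=9: merchant='M04' → 39
txn_id=10: merchant='M05' → 43
txn_id=11: merchant='M05' → 43
txn_id=12: merchant='M05' → 43
txn_id=13: merchant='M02' → 15
txn_id=14: merchant='M04' → 39
txn_id=15: merchant='M05' → 43

43, 21, 39, 21, 43, 39, 43, 43, 43, 15, 39, 43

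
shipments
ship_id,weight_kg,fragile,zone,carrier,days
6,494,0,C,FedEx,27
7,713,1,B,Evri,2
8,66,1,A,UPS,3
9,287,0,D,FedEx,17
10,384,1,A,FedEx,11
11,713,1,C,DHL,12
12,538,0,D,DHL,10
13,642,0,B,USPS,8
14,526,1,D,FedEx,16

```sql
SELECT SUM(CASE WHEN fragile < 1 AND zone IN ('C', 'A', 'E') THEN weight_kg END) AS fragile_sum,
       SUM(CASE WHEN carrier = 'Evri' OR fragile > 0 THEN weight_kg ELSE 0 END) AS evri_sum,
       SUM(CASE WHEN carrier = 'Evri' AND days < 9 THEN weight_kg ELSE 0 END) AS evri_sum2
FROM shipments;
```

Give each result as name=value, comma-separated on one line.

[fragile_sum: fragile < 1 AND zone IN ('C', 'A', 'E')]
ship_id=6: ✓ → 494
ship_id=7: ✗
ship_id=8: ✗
ship_id=9: ✗
ship_id=10: ✗
ship_id=11: ✗
ship_id=12: ✗
ship_id=13: ✗
ship_id=14: ✗
fragile_sum = 494
—
[evri_sum: carrier = 'Evri' OR fragile > 0]
ship_id=6: ✗
ship_id=7: ✓ → 713
ship_id=8: ✓ → 66
ship_id=9: ✗
ship_id=10: ✓ → 384
ship_id=11: ✓ → 713
ship_id=12: ✗
ship_id=13: ✗
ship_id=14: ✓ → 526
evri_sum = 713 + 66 + 384 + 713 + 526 = 2402
—
[evri_sum2: carrier = 'Evri' AND days < 9]
ship_id=6: ✗
ship_id=7: ✓ → 713
ship_id=8: ✗
ship_id=9: ✗
ship_id=10: ✗
ship_id=11: ✗
ship_id=12: ✗
ship_id=13: ✗
ship_id=14: ✗
evri_sum2 = 713

fragile_sum=494, evri_sum=2402, evri_sum2=713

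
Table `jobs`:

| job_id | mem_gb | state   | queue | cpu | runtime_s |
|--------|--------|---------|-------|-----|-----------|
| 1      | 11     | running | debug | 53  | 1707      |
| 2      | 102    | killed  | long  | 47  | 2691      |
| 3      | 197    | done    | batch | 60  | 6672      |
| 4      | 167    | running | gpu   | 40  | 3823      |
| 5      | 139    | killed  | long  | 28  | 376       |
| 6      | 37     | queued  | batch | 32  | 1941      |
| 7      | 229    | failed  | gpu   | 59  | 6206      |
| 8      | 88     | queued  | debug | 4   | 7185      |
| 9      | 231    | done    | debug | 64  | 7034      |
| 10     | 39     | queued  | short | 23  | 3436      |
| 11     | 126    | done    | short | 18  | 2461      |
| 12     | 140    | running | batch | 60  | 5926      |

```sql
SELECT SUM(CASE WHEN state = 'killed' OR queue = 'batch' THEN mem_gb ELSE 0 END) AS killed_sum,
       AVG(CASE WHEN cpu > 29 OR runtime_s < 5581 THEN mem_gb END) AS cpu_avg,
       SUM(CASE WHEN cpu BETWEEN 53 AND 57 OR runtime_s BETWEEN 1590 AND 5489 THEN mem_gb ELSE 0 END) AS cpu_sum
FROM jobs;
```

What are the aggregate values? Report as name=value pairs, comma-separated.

killed_sum=615, cpu_avg=128.9090909091, cpu_sum=482

[killed_sum: state = 'killed' OR queue = 'batch']
job_id=1: ✗
job_id=2: ✓ → 102
job_id=3: ✓ → 197
job_id=4: ✗
job_id=5: ✓ → 139
job_id=6: ✓ → 37
job_id=7: ✗
job_id=8: ✗
job_id=9: ✗
job_id=10: ✗
job_id=11: ✗
job_id=12: ✓ → 140
killed_sum = 102 + 197 + 139 + 37 + 140 = 615
—
[cpu_avg: cpu > 29 OR runtime_s < 5581]
job_id=1: ✓ → 11
job_id=2: ✓ → 102
job_id=3: ✓ → 197
job_id=4: ✓ → 167
job_id=5: ✓ → 139
job_id=6: ✓ → 37
job_id=7: ✓ → 229
job_id=8: ✗
job_id=9: ✓ → 231
job_id=10: ✓ → 39
job_id=11: ✓ → 126
job_id=12: ✓ → 140
cpu_avg = (11 + 102 + 197 + 167 + 139 + 37 + 229 + 231 + 39 + 126 + 140) / 11 = 128.9090909091
—
[cpu_sum: cpu BETWEEN 53 AND 57 OR runtime_s BETWEEN 1590 AND 5489]
job_id=1: ✓ → 11
job_id=2: ✓ → 102
job_id=3: ✗
job_id=4: ✓ → 167
job_id=5: ✗
job_id=6: ✓ → 37
job_id=7: ✗
job_id=8: ✗
job_id=9: ✗
job_id=10: ✓ → 39
job_id=11: ✓ → 126
job_id=12: ✗
cpu_sum = 11 + 102 + 167 + 37 + 39 + 126 = 482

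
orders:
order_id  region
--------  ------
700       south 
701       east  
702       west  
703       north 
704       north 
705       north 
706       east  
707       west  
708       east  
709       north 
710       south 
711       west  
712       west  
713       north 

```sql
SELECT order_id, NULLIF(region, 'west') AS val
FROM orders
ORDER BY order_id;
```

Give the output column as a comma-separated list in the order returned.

south, east, NULL, north, north, north, east, NULL, east, north, south, NULL, NULL, north

order_id=700: region=south vs west: differ → south
order_id=701: region=east vs west: differ → east
order_id=702: region=west vs west: equal → NULL
order_id=703: region=north vs west: differ → north
order_id=704: region=north vs west: differ → north
order_id=705: region=north vs west: differ → north
order_id=706: region=east vs west: differ → east
order_id=707: region=west vs west: equal → NULL
order_id=708: region=east vs west: differ → east
order_id=709: region=north vs west: differ → north
order_id=710: region=south vs west: differ → south
order_id=711: region=west vs west: equal → NULL
order_id=712: region=west vs west: equal → NULL
order_id=713: region=north vs west: differ → north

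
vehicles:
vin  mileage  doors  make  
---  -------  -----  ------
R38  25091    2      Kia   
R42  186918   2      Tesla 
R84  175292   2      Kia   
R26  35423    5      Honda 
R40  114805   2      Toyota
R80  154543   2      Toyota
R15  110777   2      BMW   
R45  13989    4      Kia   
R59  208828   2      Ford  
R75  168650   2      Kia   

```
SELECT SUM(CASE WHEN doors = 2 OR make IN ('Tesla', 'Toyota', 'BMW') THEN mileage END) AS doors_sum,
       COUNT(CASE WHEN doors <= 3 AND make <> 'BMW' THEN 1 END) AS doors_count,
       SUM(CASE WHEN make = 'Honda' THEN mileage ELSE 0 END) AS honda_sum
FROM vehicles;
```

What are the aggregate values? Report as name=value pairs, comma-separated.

[doors_sum: doors = 2 OR make IN ('Tesla', 'Toyota', 'BMW')]
vin=R38: ✓ → 25091
vin=R42: ✓ → 186918
vin=R84: ✓ → 175292
vin=R26: ✗
vin=R40: ✓ → 114805
vin=R80: ✓ → 154543
vin=R15: ✓ → 110777
vin=R45: ✗
vin=R59: ✓ → 208828
vin=R75: ✓ → 168650
doors_sum = 25091 + 186918 + 175292 + 114805 + 154543 + 110777 + 208828 + 168650 = 1144904
—
[doors_count: doors <= 3 AND make <> 'BMW']
vin=R38: ✓ → 1
vin=R42: ✓ → 1
vin=R84: ✓ → 1
vin=R26: ✗
vin=R40: ✓ → 1
vin=R80: ✓ → 1
vin=R15: ✗
vin=R45: ✗
vin=R59: ✓ → 1
vin=R75: ✓ → 1
doors_count = COUNT(1, 1, 1, 1, 1, 1, 1) = 7
—
[honda_sum: make = 'Honda']
vin=R38: ✗
vin=R42: ✗
vin=R84: ✗
vin=R26: ✓ → 35423
vin=R40: ✗
vin=R80: ✗
vin=R15: ✗
vin=R45: ✗
vin=R59: ✗
vin=R75: ✗
honda_sum = 35423

doors_sum=1144904, doors_count=7, honda_sum=35423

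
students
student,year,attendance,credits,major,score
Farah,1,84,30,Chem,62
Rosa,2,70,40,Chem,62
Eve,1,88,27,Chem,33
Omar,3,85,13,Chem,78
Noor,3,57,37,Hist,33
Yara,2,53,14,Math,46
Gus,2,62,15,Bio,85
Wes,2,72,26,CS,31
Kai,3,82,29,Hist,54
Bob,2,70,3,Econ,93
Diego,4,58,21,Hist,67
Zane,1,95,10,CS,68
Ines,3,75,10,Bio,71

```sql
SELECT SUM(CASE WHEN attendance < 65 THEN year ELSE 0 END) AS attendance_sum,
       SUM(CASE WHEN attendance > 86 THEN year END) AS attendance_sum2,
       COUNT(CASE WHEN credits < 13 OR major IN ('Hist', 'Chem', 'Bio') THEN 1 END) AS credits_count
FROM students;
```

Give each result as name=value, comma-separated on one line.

[attendance_sum: attendance < 65]
student=Farah: ✗
student=Rosa: ✗
student=Eve: ✗
student=Omar: ✗
student=Noor: ✓ → 3
student=Yara: ✓ → 2
student=Gus: ✓ → 2
student=Wes: ✗
student=Kai: ✗
student=Bob: ✗
student=Diego: ✓ → 4
student=Zane: ✗
student=Ines: ✗
attendance_sum = 3 + 2 + 2 + 4 = 11
—
[attendance_sum2: attendance > 86]
student=Farah: ✗
student=Rosa: ✗
student=Eve: ✓ → 1
student=Omar: ✗
student=Noor: ✗
student=Yara: ✗
student=Gus: ✗
student=Wes: ✗
student=Kai: ✗
student=Bob: ✗
student=Diego: ✗
student=Zane: ✓ → 1
student=Ines: ✗
attendance_sum2 = 1 + 1 = 2
—
[credits_count: credits < 13 OR major IN ('Hist', 'Chem', 'Bio')]
student=Farah: ✓ → 1
student=Rosa: ✓ → 1
student=Eve: ✓ → 1
student=Omar: ✓ → 1
student=Noor: ✓ → 1
student=Yara: ✗
student=Gus: ✓ → 1
student=Wes: ✗
student=Kai: ✓ → 1
student=Bob: ✓ → 1
student=Diego: ✓ → 1
student=Zane: ✓ → 1
student=Ines: ✓ → 1
credits_count = COUNT(1, 1, 1, 1, 1, 1, 1, 1, 1, 1, 1) = 11

attendance_sum=11, attendance_sum2=2, credits_count=11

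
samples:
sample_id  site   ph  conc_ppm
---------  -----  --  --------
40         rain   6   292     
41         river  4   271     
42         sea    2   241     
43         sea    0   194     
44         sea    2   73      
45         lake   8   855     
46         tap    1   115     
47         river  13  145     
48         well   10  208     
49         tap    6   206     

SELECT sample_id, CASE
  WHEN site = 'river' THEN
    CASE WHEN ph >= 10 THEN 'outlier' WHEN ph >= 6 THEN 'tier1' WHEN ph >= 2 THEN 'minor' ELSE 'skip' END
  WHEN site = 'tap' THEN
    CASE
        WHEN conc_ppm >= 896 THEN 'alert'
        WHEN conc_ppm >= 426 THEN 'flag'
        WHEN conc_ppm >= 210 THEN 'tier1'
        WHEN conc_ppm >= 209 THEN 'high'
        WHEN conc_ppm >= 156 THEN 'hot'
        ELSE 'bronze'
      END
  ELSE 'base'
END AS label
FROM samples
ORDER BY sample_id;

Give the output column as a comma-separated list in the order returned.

sample_id=40: site='rain' → outer ELSE → base
sample_id=41: site='river' → inner[ph >= 2] → minor
sample_id=42: site='sea' → outer ELSE → base
sample_id=43: site='sea' → outer ELSE → base
sample_id=44: site='sea' → outer ELSE → base
sample_id=45: site='lake' → outer ELSE → base
sample_id=46: site='tap' → inner[ELSE] → bronze
sample_id=47: site='river' → inner[ph >= 10] → outlier
sample_id=48: site='well' → outer ELSE → base
sample_id=49: site='tap' → inner[conc_ppm >= 156] → hot

base, minor, base, base, base, base, bronze, outlier, base, hot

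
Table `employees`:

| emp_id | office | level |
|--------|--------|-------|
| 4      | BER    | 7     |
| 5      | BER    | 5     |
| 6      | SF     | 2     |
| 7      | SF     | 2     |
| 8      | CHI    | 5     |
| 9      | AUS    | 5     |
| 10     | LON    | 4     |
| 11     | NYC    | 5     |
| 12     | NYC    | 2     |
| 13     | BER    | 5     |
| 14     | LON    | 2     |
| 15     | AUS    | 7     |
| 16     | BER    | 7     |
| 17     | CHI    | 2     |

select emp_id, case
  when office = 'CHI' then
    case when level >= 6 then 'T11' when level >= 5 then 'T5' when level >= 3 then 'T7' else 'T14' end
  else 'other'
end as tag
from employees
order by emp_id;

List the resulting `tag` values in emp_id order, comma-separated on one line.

other, other, other, other, T5, other, other, other, other, other, other, other, other, T14

emp_id=4: office='BER' → outer ELSE → other
emp_id=5: office='BER' → outer ELSE → other
emp_id=6: office='SF' → outer ELSE → other
emp_id=7: office='SF' → outer ELSE → other
emp_id=8: office='CHI' → inner[level >= 5] → T5
emp_id=9: office='AUS' → outer ELSE → other
emp_id=10: office='LON' → outer ELSE → other
emp_id=11: office='NYC' → outer ELSE → other
emp_id=12: office='NYC' → outer ELSE → other
emp_id=13: office='BER' → outer ELSE → other
emp_id=14: office='LON' → outer ELSE → other
emp_id=15: office='AUS' → outer ELSE → other
emp_id=16: office='BER' → outer ELSE → other
emp_id=17: office='CHI' → inner[ELSE] → T14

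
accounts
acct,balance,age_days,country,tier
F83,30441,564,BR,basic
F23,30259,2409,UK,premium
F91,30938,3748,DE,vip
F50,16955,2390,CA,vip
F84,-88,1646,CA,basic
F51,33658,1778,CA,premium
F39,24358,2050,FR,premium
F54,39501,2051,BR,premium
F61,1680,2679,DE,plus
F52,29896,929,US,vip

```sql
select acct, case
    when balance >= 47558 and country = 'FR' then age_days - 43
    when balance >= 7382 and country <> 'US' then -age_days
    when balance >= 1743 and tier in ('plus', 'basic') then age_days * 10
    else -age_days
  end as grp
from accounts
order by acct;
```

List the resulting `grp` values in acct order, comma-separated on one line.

-2409, -2050, -2390, -1778, -929, -2051, -2679, -564, -1646, -3748

acct=F23: balance >= 7382 and country <> 'US' → -2409
acct=F39: balance >= 7382 and country <> 'US' → -2050
acct=F50: balance >= 7382 and country <> 'US' → -2390
acct=F51: balance >= 7382 and country <> 'US' → -1778
acct=F52: ELSE → -929
acct=F54: balance >= 7382 and country <> 'US' → -2051
acct=F61: ELSE → -2679
acct=F83: balance >= 7382 and country <> 'US' → -564
acct=F84: ELSE → -1646
acct=F91: balance >= 7382 and country <> 'US' → -3748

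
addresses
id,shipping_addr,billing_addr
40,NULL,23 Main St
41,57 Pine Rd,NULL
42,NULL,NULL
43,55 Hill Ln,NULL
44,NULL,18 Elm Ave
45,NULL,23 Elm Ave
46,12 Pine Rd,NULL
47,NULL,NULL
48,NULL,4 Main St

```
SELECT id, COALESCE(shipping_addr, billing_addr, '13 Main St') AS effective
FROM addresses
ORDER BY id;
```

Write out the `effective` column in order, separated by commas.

23 Main St, 57 Pine Rd, 13 Main St, 55 Hill Ln, 18 Elm Ave, 23 Elm Ave, 12 Pine Rd, 13 Main St, 4 Main St

id=40: shipping_addr=NULL, billing_addr=23 Main St → 23 Main St
id=41: shipping_addr=57 Pine Rd → 57 Pine Rd
id=42: shipping_addr=NULL, billing_addr=NULL, → literal 13 Main St → 13 Main St
id=43: shipping_addr=55 Hill Ln → 55 Hill Ln
id=44: shipping_addr=NULL, billing_addr=18 Elm Ave → 18 Elm Ave
id=45: shipping_addr=NULL, billing_addr=23 Elm Ave → 23 Elm Ave
id=46: shipping_addr=12 Pine Rd → 12 Pine Rd
id=47: shipping_addr=NULL, billing_addr=NULL, → literal 13 Main St → 13 Main St
id=48: shipping_addr=NULL, billing_addr=4 Main St → 4 Main St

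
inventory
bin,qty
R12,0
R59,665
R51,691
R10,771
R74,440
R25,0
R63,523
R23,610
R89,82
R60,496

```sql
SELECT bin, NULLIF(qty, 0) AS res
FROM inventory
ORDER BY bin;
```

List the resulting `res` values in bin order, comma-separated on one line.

bin=R10: qty=771 vs 0: differ → 771
bin=R12: qty=0 vs 0: equal → NULL
bin=R23: qty=610 vs 0: differ → 610
bin=R25: qty=0 vs 0: equal → NULL
bin=R51: qty=691 vs 0: differ → 691
bin=R59: qty=665 vs 0: differ → 665
bin=R60: qty=496 vs 0: differ → 496
bin=R63: qty=523 vs 0: differ → 523
bin=R74: qty=440 vs 0: differ → 440
bin=R89: qty=82 vs 0: differ → 82

771, NULL, 610, NULL, 691, 665, 496, 523, 440, 82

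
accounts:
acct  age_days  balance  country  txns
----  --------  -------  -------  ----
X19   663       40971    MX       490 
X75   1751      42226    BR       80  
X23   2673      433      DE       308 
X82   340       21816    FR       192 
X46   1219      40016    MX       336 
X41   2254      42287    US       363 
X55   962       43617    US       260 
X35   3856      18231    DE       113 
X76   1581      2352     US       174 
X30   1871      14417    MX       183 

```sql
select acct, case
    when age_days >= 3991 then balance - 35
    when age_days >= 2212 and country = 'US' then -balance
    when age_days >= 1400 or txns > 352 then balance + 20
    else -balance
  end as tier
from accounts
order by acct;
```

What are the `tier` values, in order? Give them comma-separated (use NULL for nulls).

40991, 453, 14437, 18251, -42287, -40016, -43617, 42246, 2372, -21816

acct=X19: age_days >= 1400 or txns > 352 → 40991
acct=X23: age_days >= 1400 or txns > 352 → 453
acct=X30: age_days >= 1400 or txns > 352 → 14437
acct=X35: age_days >= 1400 or txns > 352 → 18251
acct=X41: age_days >= 2212 and country = 'US' → -42287
acct=X46: ELSE → -40016
acct=X55: ELSE → -43617
acct=X75: age_days >= 1400 or txns > 352 → 42246
acct=X76: age_days >= 1400 or txns > 352 → 2372
acct=X82: ELSE → -21816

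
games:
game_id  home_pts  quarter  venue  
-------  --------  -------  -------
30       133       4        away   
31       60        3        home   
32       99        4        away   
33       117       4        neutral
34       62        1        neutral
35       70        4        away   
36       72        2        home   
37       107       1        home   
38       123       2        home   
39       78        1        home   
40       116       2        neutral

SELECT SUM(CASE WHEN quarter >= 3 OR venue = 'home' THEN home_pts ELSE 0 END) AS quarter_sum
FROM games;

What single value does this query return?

859

game_id=30: ✓ → 133
game_id=31: ✓ → 60
game_id=32: ✓ → 99
game_id=33: ✓ → 117
game_id=34: ✗
game_id=35: ✓ → 70
game_id=36: ✓ → 72
game_id=37: ✓ → 107
game_id=38: ✓ → 123
game_id=39: ✓ → 78
game_id=40: ✗
quarter_sum = 133 + 60 + 99 + 117 + 70 + 72 + 107 + 123 + 78 = 859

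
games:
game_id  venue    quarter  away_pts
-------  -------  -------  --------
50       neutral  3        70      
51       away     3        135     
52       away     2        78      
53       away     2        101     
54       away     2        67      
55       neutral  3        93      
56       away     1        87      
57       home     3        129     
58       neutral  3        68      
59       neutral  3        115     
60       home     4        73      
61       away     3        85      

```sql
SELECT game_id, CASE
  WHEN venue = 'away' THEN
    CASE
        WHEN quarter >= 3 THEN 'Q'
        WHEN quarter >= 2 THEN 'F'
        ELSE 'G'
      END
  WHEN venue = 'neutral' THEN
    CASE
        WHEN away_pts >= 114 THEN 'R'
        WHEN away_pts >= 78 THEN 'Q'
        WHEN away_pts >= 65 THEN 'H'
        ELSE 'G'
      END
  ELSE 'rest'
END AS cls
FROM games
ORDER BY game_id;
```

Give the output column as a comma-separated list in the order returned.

game_id=50: venue='neutral' → inner[away_pts >= 65] → H
game_id=51: venue='away' → inner[quarter >= 3] → Q
game_id=52: venue='away' → inner[quarter >= 2] → F
game_id=53: venue='away' → inner[quarter >= 2] → F
game_id=54: venue='away' → inner[quarter >= 2] → F
game_id=55: venue='neutral' → inner[away_pts >= 78] → Q
game_id=56: venue='away' → inner[ELSE] → G
game_id=57: venue='home' → outer ELSE → rest
game_id=58: venue='neutral' → inner[away_pts >= 65] → H
game_id=59: venue='neutral' → inner[away_pts >= 114] → R
game_id=60: venue='home' → outer ELSE → rest
game_id=61: venue='away' → inner[quarter >= 3] → Q

H, Q, F, F, F, Q, G, rest, H, R, rest, Q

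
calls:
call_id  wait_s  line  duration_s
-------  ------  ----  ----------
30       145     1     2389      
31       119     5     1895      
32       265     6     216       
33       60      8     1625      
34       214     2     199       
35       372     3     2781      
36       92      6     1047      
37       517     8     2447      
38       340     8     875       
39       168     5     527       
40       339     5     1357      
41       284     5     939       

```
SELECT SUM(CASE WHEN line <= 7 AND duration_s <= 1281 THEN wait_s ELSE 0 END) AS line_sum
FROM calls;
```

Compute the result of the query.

call_id=30: ✗
call_id=31: ✗
call_id=32: ✓ → 265
call_id=33: ✗
call_id=34: ✓ → 214
call_id=35: ✗
call_id=36: ✓ → 92
call_id=37: ✗
call_id=38: ✗
call_id=39: ✓ → 168
call_id=40: ✗
call_id=41: ✓ → 284
line_sum = 265 + 214 + 92 + 168 + 284 = 1023

1023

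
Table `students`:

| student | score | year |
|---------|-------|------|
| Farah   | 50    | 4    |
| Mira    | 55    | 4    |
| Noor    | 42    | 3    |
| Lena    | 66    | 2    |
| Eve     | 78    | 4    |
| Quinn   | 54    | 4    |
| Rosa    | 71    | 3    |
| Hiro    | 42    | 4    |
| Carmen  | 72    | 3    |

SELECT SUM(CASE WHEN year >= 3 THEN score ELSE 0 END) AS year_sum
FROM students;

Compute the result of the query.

student=Farah: ✓ → 50
student=Mira: ✓ → 55
student=Noor: ✓ → 42
student=Lena: ✗
student=Eve: ✓ → 78
student=Quinn: ✓ → 54
student=Rosa: ✓ → 71
student=Hiro: ✓ → 42
student=Carmen: ✓ → 72
year_sum = 50 + 55 + 42 + 78 + 54 + 71 + 42 + 72 = 464

464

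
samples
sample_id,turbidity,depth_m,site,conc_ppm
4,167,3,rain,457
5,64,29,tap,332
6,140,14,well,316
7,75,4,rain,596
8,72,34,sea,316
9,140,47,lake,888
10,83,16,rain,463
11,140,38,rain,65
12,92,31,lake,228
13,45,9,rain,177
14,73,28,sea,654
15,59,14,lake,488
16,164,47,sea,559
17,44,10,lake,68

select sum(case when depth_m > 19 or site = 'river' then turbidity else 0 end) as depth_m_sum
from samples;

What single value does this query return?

sample_id=4: ✗
sample_id=5: ✓ → 64
sample_id=6: ✗
sample_id=7: ✗
sample_id=8: ✓ → 72
sample_id=9: ✓ → 140
sample_id=10: ✗
sample_id=11: ✓ → 140
sample_id=12: ✓ → 92
sample_id=13: ✗
sample_id=14: ✓ → 73
sample_id=15: ✗
sample_id=16: ✓ → 164
sample_id=17: ✗
depth_m_sum = 64 + 72 + 140 + 140 + 92 + 73 + 164 = 745

745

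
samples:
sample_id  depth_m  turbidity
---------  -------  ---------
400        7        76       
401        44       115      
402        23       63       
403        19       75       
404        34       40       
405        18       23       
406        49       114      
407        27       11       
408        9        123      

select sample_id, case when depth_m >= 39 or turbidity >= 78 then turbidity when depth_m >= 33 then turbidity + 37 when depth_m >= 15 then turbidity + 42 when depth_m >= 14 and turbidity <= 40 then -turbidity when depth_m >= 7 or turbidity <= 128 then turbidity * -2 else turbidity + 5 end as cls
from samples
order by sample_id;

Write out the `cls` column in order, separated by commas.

-152, 115, 105, 117, 77, 65, 114, 53, 123

sample_id=400: depth_m >= 7 or turbidity <= 128 → -152
sample_id=401: depth_m >= 39 or turbidity >= 78 → 115
sample_id=402: depth_m >= 15 → 105
sample_id=403: depth_m >= 15 → 117
sample_id=404: depth_m >= 33 → 77
sample_id=405: depth_m >= 15 → 65
sample_id=406: depth_m >= 39 or turbidity >= 78 → 114
sample_id=407: depth_m >= 15 → 53
sample_id=408: depth_m >= 39 or turbidity >= 78 → 123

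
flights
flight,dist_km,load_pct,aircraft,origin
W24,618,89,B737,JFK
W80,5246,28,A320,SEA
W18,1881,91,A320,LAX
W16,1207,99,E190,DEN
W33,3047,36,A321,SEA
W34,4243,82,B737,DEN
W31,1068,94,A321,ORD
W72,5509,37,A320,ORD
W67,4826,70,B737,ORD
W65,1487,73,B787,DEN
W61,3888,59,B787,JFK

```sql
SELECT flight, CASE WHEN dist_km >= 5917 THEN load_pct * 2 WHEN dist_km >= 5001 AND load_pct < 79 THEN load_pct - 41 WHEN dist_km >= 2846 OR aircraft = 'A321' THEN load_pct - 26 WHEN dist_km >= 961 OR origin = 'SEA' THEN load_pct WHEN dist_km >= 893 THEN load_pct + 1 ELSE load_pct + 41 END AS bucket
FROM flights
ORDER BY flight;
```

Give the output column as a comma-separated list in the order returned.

99, 91, 130, 68, 10, 56, 33, 73, 44, -4, -13

flight=W16: dist_km >= 961 OR origin = 'SEA' → 99
flight=W18: dist_km >= 961 OR origin = 'SEA' → 91
flight=W24: ELSE → 130
flight=W31: dist_km >= 2846 OR aircraft = 'A321' → 68
flight=W33: dist_km >= 2846 OR aircraft = 'A321' → 10
flight=W34: dist_km >= 2846 OR aircraft = 'A321' → 56
flight=W61: dist_km >= 2846 OR aircraft = 'A321' → 33
flight=W65: dist_km >= 961 OR origin = 'SEA' → 73
flight=W67: dist_km >= 2846 OR aircraft = 'A321' → 44
flight=W72: dist_km >= 5001 AND load_pct < 79 → -4
flight=W80: dist_km >= 5001 AND load_pct < 79 → -13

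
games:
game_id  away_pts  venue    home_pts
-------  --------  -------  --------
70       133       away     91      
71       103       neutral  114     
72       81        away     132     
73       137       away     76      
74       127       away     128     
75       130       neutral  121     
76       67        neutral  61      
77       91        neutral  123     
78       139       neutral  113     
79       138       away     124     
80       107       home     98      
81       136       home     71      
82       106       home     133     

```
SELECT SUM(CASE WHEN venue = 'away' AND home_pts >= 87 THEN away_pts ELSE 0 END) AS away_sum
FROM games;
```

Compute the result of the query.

game_id=70: ✓ → 133
game_id=71: ✗
game_id=72: ✓ → 81
game_id=73: ✗
game_id=74: ✓ → 127
game_id=75: ✗
game_id=76: ✗
game_id=77: ✗
game_id=78: ✗
game_id=79: ✓ → 138
game_id=80: ✗
game_id=81: ✗
game_id=82: ✗
away_sum = 133 + 81 + 127 + 138 = 479

479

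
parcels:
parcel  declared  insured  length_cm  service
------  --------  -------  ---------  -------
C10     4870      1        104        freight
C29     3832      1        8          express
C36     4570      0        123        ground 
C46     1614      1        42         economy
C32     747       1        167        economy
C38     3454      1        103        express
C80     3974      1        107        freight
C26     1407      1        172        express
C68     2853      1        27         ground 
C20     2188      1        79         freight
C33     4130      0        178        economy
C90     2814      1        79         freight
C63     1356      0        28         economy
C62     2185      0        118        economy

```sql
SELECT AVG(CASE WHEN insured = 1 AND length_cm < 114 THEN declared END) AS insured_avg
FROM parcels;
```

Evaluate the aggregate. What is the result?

3199.875

parcel=C10: ✓ → 4870
parcel=C29: ✓ → 3832
parcel=C36: ✗
parcel=C46: ✓ → 1614
parcel=C32: ✗
parcel=C38: ✓ → 3454
parcel=C80: ✓ → 3974
parcel=C26: ✗
parcel=C68: ✓ → 2853
parcel=C20: ✓ → 2188
parcel=C33: ✗
parcel=C90: ✓ → 2814
parcel=C63: ✗
parcel=C62: ✗
insured_avg = (4870 + 3832 + 1614 + 3454 + 3974 + 2853 + 2188 + 2814) / 8 = 3199.875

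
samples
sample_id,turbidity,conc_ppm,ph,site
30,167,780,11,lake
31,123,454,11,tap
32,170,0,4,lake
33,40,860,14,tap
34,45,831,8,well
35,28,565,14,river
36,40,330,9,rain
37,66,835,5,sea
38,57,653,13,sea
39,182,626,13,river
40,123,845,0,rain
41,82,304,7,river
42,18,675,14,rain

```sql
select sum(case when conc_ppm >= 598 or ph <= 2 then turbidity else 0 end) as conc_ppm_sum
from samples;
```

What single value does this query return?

sample_id=30: ✓ → 167
sample_id=31: ✗
sample_id=32: ✗
sample_id=33: ✓ → 40
sample_id=34: ✓ → 45
sample_id=35: ✗
sample_id=36: ✗
sample_id=37: ✓ → 66
sample_id=38: ✓ → 57
sample_id=39: ✓ → 182
sample_id=40: ✓ → 123
sample_id=41: ✗
sample_id=42: ✓ → 18
conc_ppm_sum = 167 + 40 + 45 + 66 + 57 + 182 + 123 + 18 = 698

698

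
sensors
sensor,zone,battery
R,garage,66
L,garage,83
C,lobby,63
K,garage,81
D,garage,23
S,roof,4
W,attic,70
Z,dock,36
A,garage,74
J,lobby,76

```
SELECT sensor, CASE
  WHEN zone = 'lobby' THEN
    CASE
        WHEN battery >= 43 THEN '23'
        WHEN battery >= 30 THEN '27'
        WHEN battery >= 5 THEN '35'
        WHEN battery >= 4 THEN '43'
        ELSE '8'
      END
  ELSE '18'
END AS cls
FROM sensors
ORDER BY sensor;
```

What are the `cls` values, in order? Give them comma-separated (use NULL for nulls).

18, 23, 18, 23, 18, 18, 18, 18, 18, 18

sensor=A: zone='garage' → outer ELSE → 18
sensor=C: zone='lobby' → inner[battery >= 43] → 23
sensor=D: zone='garage' → outer ELSE → 18
sensor=J: zone='lobby' → inner[battery >= 43] → 23
sensor=K: zone='garage' → outer ELSE → 18
sensor=L: zone='garage' → outer ELSE → 18
sensor=R: zone='garage' → outer ELSE → 18
sensor=S: zone='roof' → outer ELSE → 18
sensor=W: zone='attic' → outer ELSE → 18
sensor=Z: zone='dock' → outer ELSE → 18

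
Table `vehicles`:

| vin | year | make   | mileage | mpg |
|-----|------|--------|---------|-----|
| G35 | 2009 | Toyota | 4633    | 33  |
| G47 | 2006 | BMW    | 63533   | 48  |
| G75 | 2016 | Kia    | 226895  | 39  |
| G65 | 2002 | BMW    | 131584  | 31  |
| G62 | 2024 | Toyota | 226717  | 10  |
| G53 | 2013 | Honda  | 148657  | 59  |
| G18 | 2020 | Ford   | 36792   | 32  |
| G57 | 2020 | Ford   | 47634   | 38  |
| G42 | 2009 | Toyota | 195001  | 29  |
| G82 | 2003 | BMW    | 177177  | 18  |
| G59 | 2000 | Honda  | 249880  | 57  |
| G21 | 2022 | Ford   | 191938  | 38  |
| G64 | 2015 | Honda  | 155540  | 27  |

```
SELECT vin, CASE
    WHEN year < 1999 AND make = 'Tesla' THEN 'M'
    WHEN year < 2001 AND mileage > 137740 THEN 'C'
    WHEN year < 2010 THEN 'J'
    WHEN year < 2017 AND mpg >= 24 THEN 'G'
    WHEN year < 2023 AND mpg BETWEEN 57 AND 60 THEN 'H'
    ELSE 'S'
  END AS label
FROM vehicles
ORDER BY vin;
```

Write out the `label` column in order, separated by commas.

S, S, J, J, J, G, S, C, S, G, J, G, J

vin=G18: ELSE → S
vin=G21: ELSE → S
vin=G35: year < 2010 → J
vin=G42: year < 2010 → J
vin=G47: year < 2010 → J
vin=G53: year < 2017 AND mpg >= 24 → G
vin=G57: ELSE → S
vin=G59: year < 2001 AND mileage > 137740 → C
vin=G62: ELSE → S
vin=G64: year < 2017 AND mpg >= 24 → G
vin=G65: year < 2010 → J
vin=G75: year < 2017 AND mpg >= 24 → G
vin=G82: year < 2010 → J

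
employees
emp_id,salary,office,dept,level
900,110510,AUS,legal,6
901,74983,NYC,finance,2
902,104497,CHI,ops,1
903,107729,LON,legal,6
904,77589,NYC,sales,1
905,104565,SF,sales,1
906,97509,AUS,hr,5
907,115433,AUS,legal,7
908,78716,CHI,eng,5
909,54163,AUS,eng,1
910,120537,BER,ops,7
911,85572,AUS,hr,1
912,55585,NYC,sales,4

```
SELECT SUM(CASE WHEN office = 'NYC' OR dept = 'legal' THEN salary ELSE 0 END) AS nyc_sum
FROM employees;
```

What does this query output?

emp_id=900: ✓ → 110510
emp_id=901: ✓ → 74983
emp_id=902: ✗
emp_id=903: ✓ → 107729
emp_id=904: ✓ → 77589
emp_id=905: ✗
emp_id=906: ✗
emp_id=907: ✓ → 115433
emp_id=908: ✗
emp_id=909: ✗
emp_id=910: ✗
emp_id=911: ✗
emp_id=912: ✓ → 55585
nyc_sum = 110510 + 74983 + 107729 + 77589 + 115433 + 55585 = 541829

541829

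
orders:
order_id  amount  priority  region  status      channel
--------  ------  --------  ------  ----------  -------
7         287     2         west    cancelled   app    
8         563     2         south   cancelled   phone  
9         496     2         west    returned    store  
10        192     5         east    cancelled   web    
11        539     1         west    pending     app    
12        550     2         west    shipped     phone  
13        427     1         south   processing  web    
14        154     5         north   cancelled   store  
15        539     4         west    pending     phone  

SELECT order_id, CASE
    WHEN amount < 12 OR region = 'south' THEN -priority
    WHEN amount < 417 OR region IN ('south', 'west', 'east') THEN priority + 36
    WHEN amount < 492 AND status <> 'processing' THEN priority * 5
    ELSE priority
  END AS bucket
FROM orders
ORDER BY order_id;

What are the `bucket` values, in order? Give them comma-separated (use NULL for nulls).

order_id=7: amount < 417 OR region IN ('south', 'west', 'east') → 38
order_id=8: amount < 12 OR region = 'south' → -2
order_id=9: amount < 417 OR region IN ('south', 'west', 'east') → 38
order_id=10: amount < 417 OR region IN ('south', 'west', 'east') → 41
order_id=11: amount < 417 OR region IN ('south', 'west', 'east') → 37
order_id=12: amount < 417 OR region IN ('south', 'west', 'east') → 38
order_id=13: amount < 12 OR region = 'south' → -1
order_id=14: amount < 417 OR region IN ('south', 'west', 'east') → 41
order_id=15: amount < 417 OR region IN ('south', 'west', 'east') → 40

38, -2, 38, 41, 37, 38, -1, 41, 40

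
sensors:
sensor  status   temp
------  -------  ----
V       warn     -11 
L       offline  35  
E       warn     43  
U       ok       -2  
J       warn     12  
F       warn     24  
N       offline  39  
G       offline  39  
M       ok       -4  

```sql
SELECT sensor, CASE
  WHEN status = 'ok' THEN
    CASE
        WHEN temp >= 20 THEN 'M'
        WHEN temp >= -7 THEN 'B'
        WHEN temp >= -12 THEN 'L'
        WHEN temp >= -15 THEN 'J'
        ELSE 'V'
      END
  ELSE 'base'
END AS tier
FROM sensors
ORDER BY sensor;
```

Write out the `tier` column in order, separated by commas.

base, base, base, base, base, B, base, B, base

sensor=E: status='warn' → outer ELSE → base
sensor=F: status='warn' → outer ELSE → base
sensor=G: status='offline' → outer ELSE → base
sensor=J: status='warn' → outer ELSE → base
sensor=L: status='offline' → outer ELSE → base
sensor=M: status='ok' → inner[temp >= -7] → B
sensor=N: status='offline' → outer ELSE → base
sensor=U: status='ok' → inner[temp >= -7] → B
sensor=V: status='warn' → outer ELSE → base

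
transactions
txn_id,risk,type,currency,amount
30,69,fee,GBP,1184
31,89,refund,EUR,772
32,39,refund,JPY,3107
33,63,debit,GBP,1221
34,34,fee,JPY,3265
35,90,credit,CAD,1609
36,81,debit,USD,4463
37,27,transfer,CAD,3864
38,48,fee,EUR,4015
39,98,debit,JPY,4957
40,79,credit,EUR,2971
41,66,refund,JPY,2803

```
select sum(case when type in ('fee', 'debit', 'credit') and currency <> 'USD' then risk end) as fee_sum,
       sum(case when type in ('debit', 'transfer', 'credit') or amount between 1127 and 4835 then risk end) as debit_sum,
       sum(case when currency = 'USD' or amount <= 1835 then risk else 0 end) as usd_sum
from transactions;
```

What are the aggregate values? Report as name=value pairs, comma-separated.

[fee_sum: type in ('fee', 'debit', 'credit') and currency <> 'USD']
txn_id=30: ✓ → 69
txn_id=31: ✗
txn_id=32: ✗
txn_id=33: ✓ → 63
txn_id=34: ✓ → 34
txn_id=35: ✓ → 90
txn_id=36: ✗
txn_id=37: ✗
txn_id=38: ✓ → 48
txn_id=39: ✓ → 98
txn_id=40: ✓ → 79
txn_id=41: ✗
fee_sum = 69 + 63 + 34 + 90 + 48 + 98 + 79 = 481
—
[debit_sum: type in ('debit', 'transfer', 'credit') or amount between 1127 and 4835]
txn_id=30: ✓ → 69
txn_id=31: ✗
txn_id=32: ✓ → 39
txn_id=33: ✓ → 63
txn_id=34: ✓ → 34
txn_id=35: ✓ → 90
txn_id=36: ✓ → 81
txn_id=37: ✓ → 27
txn_id=38: ✓ → 48
txn_id=39: ✓ → 98
txn_id=40: ✓ → 79
txn_id=41: ✓ → 66
debit_sum = 69 + 39 + 63 + 34 + 90 + 81 + 27 + 48 + 98 + 79 + 66 = 694
—
[usd_sum: currency = 'USD' or amount <= 1835]
txn_id=30: ✓ → 69
txn_id=31: ✓ → 89
txn_id=32: ✗
txn_id=33: ✓ → 63
txn_id=34: ✗
txn_id=35: ✓ → 90
txn_id=36: ✓ → 81
txn_id=37: ✗
txn_id=38: ✗
txn_id=39: ✗
txn_id=40: ✗
txn_id=41: ✗
usd_sum = 69 + 89 + 63 + 90 + 81 = 392

fee_sum=481, debit_sum=694, usd_sum=392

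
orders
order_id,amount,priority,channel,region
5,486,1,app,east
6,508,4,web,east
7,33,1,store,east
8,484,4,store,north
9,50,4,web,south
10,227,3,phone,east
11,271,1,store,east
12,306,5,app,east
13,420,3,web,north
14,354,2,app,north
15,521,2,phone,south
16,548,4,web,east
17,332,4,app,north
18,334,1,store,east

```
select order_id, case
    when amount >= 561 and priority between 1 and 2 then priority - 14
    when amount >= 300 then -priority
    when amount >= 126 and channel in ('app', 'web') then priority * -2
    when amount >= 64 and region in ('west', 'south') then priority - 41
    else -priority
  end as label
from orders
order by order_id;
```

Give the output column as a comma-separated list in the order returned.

order_id=5: amount >= 300 → -1
order_id=6: amount >= 300 → -4
order_id=7: ELSE → -1
order_id=8: amount >= 300 → -4
order_id=9: ELSE → -4
order_id=10: ELSE → -3
order_id=11: ELSE → -1
order_id=12: amount >= 300 → -5
order_id=13: amount >= 300 → -3
order_id=14: amount >= 300 → -2
order_id=15: amount >= 300 → -2
order_id=16: amount >= 300 → -4
order_id=17: amount >= 300 → -4
order_id=18: amount >= 300 → -1

-1, -4, -1, -4, -4, -3, -1, -5, -3, -2, -2, -4, -4, -1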